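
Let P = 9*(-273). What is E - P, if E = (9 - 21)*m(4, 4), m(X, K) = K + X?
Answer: 2361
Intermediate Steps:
P = -2457
E = -96 (E = (9 - 21)*(4 + 4) = -12*8 = -96)
E - P = -96 - 1*(-2457) = -96 + 2457 = 2361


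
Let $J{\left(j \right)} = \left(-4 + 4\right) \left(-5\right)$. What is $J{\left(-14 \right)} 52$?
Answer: $0$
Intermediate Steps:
$J{\left(j \right)} = 0$ ($J{\left(j \right)} = 0 \left(-5\right) = 0$)
$J{\left(-14 \right)} 52 = 0 \cdot 52 = 0$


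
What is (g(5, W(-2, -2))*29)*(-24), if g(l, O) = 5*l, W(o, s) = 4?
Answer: -17400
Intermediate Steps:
(g(5, W(-2, -2))*29)*(-24) = ((5*5)*29)*(-24) = (25*29)*(-24) = 725*(-24) = -17400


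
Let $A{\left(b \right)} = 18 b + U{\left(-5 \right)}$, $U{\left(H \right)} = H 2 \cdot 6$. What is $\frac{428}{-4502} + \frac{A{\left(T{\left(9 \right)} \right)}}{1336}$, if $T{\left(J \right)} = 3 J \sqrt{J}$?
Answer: $\frac{1430497}{1503668} \approx 0.95134$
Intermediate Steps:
$U{\left(H \right)} = 12 H$ ($U{\left(H \right)} = 2 H 6 = 12 H$)
$T{\left(J \right)} = 3 J^{\frac{3}{2}}$
$A{\left(b \right)} = -60 + 18 b$ ($A{\left(b \right)} = 18 b + 12 \left(-5\right) = 18 b - 60 = -60 + 18 b$)
$\frac{428}{-4502} + \frac{A{\left(T{\left(9 \right)} \right)}}{1336} = \frac{428}{-4502} + \frac{-60 + 18 \cdot 3 \cdot 9^{\frac{3}{2}}}{1336} = 428 \left(- \frac{1}{4502}\right) + \left(-60 + 18 \cdot 3 \cdot 27\right) \frac{1}{1336} = - \frac{214}{2251} + \left(-60 + 18 \cdot 81\right) \frac{1}{1336} = - \frac{214}{2251} + \left(-60 + 1458\right) \frac{1}{1336} = - \frac{214}{2251} + 1398 \cdot \frac{1}{1336} = - \frac{214}{2251} + \frac{699}{668} = \frac{1430497}{1503668}$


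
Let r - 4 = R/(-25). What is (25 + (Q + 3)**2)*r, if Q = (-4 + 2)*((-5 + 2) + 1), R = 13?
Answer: 6438/25 ≈ 257.52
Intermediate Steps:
Q = 4 (Q = -2*(-3 + 1) = -2*(-2) = 4)
r = 87/25 (r = 4 + 13/(-25) = 4 + 13*(-1/25) = 4 - 13/25 = 87/25 ≈ 3.4800)
(25 + (Q + 3)**2)*r = (25 + (4 + 3)**2)*(87/25) = (25 + 7**2)*(87/25) = (25 + 49)*(87/25) = 74*(87/25) = 6438/25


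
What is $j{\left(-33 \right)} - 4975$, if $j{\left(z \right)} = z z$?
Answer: $-3886$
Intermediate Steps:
$j{\left(z \right)} = z^{2}$
$j{\left(-33 \right)} - 4975 = \left(-33\right)^{2} - 4975 = 1089 - 4975 = -3886$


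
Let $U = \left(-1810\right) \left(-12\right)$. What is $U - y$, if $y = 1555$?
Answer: $20165$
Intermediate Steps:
$U = 21720$
$U - y = 21720 - 1555 = 20165$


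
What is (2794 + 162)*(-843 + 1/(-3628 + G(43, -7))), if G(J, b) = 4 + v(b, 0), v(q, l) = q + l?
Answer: -9048120904/3631 ≈ -2.4919e+6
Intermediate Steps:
v(q, l) = l + q
G(J, b) = 4 + b (G(J, b) = 4 + (0 + b) = 4 + b)
(2794 + 162)*(-843 + 1/(-3628 + G(43, -7))) = (2794 + 162)*(-843 + 1/(-3628 + (4 - 7))) = 2956*(-843 + 1/(-3628 - 3)) = 2956*(-843 + 1/(-3631)) = 2956*(-843 - 1/3631) = 2956*(-3060934/3631) = -9048120904/3631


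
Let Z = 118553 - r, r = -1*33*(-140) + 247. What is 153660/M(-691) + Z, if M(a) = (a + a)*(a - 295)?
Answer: 38728652233/340663 ≈ 1.1369e+5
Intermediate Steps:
r = 4867 (r = -33*(-140) + 247 = 4620 + 247 = 4867)
M(a) = 2*a*(-295 + a) (M(a) = (2*a)*(-295 + a) = 2*a*(-295 + a))
Z = 113686 (Z = 118553 - 1*4867 = 118553 - 4867 = 113686)
153660/M(-691) + Z = 153660/((2*(-691)*(-295 - 691))) + 113686 = 153660/((2*(-691)*(-986))) + 113686 = 153660/1362652 + 113686 = 153660*(1/1362652) + 113686 = 38415/340663 + 113686 = 38728652233/340663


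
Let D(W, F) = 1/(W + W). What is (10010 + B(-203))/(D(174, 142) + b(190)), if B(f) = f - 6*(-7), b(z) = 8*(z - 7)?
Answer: 3427452/509473 ≈ 6.7274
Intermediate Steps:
D(W, F) = 1/(2*W)
b(z) = -56 + 8*z (b(z) = 8*(-7 + z) = -56 + 8*z)
B(f) = 42 + f (B(f) = f + 42 = 42 + f)
(10010 + B(-203))/(D(174, 142) + b(190)) = (10010 + (42 - 203))/((½)/174 + (-56 + 8*190)) = (10010 - 161)/((½)*(1/174) + (-56 + 1520)) = 9849/(1/348 + 1464) = 9849/(509473/348) = 9849*(348/509473) = 3427452/509473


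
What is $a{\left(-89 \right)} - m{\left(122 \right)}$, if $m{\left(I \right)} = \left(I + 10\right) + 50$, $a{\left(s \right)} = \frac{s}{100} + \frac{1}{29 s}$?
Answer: $- \frac{47204009}{258100} \approx -182.89$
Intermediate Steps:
$a{\left(s \right)} = \frac{1}{29 s} + \frac{s}{100}$ ($a{\left(s \right)} = s \frac{1}{100} + \frac{1}{29 s} = \frac{s}{100} + \frac{1}{29 s} = \frac{1}{29 s} + \frac{s}{100}$)
$m{\left(I \right)} = 60 + I$ ($m{\left(I \right)} = \left(10 + I\right) + 50 = 60 + I$)
$a{\left(-89 \right)} - m{\left(122 \right)} = \left(\frac{1}{29 \left(-89\right)} + \frac{1}{100} \left(-89\right)\right) - \left(60 + 122\right) = \left(\frac{1}{29} \left(- \frac{1}{89}\right) - \frac{89}{100}\right) - 182 = \left(- \frac{1}{2581} - \frac{89}{100}\right) - 182 = - \frac{229809}{258100} - 182 = - \frac{47204009}{258100}$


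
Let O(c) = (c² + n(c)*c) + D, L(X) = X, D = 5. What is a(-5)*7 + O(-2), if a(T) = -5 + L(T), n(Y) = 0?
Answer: -61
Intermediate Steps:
O(c) = 5 + c² (O(c) = (c² + 0*c) + 5 = (c² + 0) + 5 = c² + 5 = 5 + c²)
a(T) = -5 + T
a(-5)*7 + O(-2) = (-5 - 5)*7 + (5 + (-2)²) = -10*7 + (5 + 4) = -70 + 9 = -61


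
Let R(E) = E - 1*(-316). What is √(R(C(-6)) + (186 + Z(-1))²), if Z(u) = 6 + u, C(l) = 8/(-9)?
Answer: √331165/3 ≈ 191.82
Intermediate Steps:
C(l) = -8/9 (C(l) = 8*(-⅑) = -8/9)
R(E) = 316 + E (R(E) = E + 316 = 316 + E)
√(R(C(-6)) + (186 + Z(-1))²) = √((316 - 8/9) + (186 + (6 - 1))²) = √(2836/9 + (186 + 5)²) = √(2836/9 + 191²) = √(2836/9 + 36481) = √(331165/9) = √331165/3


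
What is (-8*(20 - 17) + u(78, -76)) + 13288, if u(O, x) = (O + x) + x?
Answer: 13190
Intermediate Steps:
u(O, x) = O + 2*x
(-8*(20 - 17) + u(78, -76)) + 13288 = (-8*(20 - 17) + (78 + 2*(-76))) + 13288 = (-8*3 + (78 - 152)) + 13288 = (-24 - 74) + 13288 = -98 + 13288 = 13190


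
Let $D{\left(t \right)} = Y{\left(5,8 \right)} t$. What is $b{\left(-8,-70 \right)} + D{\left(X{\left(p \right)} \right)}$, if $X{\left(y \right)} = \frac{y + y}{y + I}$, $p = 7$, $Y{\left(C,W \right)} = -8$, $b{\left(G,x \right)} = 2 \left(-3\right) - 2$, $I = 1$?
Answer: $-22$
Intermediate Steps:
$b{\left(G,x \right)} = -8$ ($b{\left(G,x \right)} = -6 - 2 = -8$)
$X{\left(y \right)} = \frac{2 y}{1 + y}$ ($X{\left(y \right)} = \frac{y + y}{y + 1} = \frac{2 y}{1 + y}$)
$D{\left(t \right)} = - 8 t$
$b{\left(-8,-70 \right)} + D{\left(X{\left(p \right)} \right)} = -8 - 8 \cdot 2 \cdot 7 \frac{1}{1 + 7} = -8 - 8 \cdot 2 \cdot 7 \cdot \frac{1}{8} = -8 - 14 = -22$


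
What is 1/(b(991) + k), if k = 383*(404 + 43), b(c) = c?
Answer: 1/172192 ≈ 5.8075e-6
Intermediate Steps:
k = 171201 (k = 383*447 = 171201)
1/(b(991) + k) = 1/(991 + 171201) = 1/172192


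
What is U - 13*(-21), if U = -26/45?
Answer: 12259/45 ≈ 272.42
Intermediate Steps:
U = -26/45 (U = -26*1/45 = -26/45 ≈ -0.57778)
U - 13*(-21) = -26/45 - 13*(-21) = -26/45 + 273 = 12259/45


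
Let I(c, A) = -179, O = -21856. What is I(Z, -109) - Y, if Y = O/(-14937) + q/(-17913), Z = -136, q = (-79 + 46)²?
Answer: -16089880078/89188827 ≈ -180.40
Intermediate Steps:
q = 1089 (q = (-33)² = 1089)
Y = 125080045/89188827 (Y = -21856/(-14937) + 1089/(-17913) = -21856*(-1/14937) + 1089*(-1/17913) = 21856/14937 - 363/5971 = 125080045/89188827 ≈ 1.4024)
I(Z, -109) - Y = -179 - 1*125080045/89188827 = -179 - 125080045/89188827 = -16089880078/89188827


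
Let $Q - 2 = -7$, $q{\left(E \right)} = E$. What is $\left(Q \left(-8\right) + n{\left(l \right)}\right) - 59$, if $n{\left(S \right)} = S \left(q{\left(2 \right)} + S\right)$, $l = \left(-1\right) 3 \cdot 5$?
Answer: $176$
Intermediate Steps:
$l = -15$ ($l = \left(-3\right) 5 = -15$)
$Q = -5$ ($Q = 2 - 7 = -5$)
$n{\left(S \right)} = S \left(2 + S\right)$
$\left(Q \left(-8\right) + n{\left(l \right)}\right) - 59 = \left(\left(-5\right) \left(-8\right) - 15 \left(2 - 15\right)\right) - 59 = \left(40 - -195\right) - 59 = \left(40 + 195\right) - 59 = 235 - 59 = 176$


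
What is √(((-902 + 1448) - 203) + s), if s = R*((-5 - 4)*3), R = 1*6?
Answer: √181 ≈ 13.454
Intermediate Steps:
R = 6
s = -162 (s = 6*((-5 - 4)*3) = 6*(-9*3) = 6*(-27) = -162)
√(((-902 + 1448) - 203) + s) = √(((-902 + 1448) - 203) - 162) = √((546 - 203) - 162) = √(343 - 162) = √181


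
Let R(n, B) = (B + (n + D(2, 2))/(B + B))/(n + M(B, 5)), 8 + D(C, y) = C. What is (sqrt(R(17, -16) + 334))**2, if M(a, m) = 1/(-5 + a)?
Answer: 3793945/11392 ≈ 333.04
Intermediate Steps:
D(C, y) = -8 + C
R(n, B) = (B + (-6 + n)/(2*B))/(n + 1/(-5 + B)) (R(n, B) = (B + (n + (-8 + 2))/(B + B))/(n + 1/(-5 + B)) = (B + (n - 6)/((2*B)))/(n + 1/(-5 + B)) = (B + (-6 + n)*(1/(2*B)))/(n + 1/(-5 + B)) = (B + (-6 + n)/(2*B))/(n + 1/(-5 + B)))
(sqrt(R(17, -16) + 334))**2 = (sqrt((1/2)*(-5 - 16)*(-6 + 17 + 2*(-16)**2)/(-16*(1 + 17*(-5 - 16))) + 334))**2 = (sqrt((1/2)*(-1/16)*(-21)*(-6 + 17 + 2*256)/(1 + 17*(-21)) + 334))**2 = (sqrt((1/2)*(-1/16)*(-21)*(-6 + 17 + 512)/(1 - 357) + 334))**2 = (sqrt((1/2)*(-1/16)*(-21)*523/(-356) + 334))**2 = (sqrt((1/2)*(-1/16)*(-1/356)*(-21)*523 + 334))**2 = (sqrt(-10983/11392 + 334))**2 = (sqrt(3793945/11392))**2 = (sqrt(675322210)/1424)**2 = 3793945/11392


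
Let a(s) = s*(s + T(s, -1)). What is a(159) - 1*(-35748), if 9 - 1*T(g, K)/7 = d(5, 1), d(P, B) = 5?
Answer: 65481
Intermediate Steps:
T(g, K) = 28 (T(g, K) = 63 - 7*5 = 63 - 35 = 28)
a(s) = s*(28 + s) (a(s) = s*(s + 28) = s*(28 + s))
a(159) - 1*(-35748) = 159*(28 + 159) - 1*(-35748) = 159*187 + 35748 = 29733 + 35748 = 65481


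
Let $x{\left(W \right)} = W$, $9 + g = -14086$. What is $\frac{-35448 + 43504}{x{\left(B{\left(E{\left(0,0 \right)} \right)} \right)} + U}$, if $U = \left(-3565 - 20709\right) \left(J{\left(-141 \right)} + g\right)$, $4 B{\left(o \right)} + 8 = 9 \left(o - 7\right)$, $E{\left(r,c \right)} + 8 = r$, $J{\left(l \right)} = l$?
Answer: $\frac{32224}{1382258513} \approx 2.3313 \cdot 10^{-5}$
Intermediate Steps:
$g = -14095$ ($g = -9 - 14086 = -14095$)
$E{\left(r,c \right)} = -8 + r$
$B{\left(o \right)} = - \frac{71}{4} + \frac{9 o}{4}$ ($B{\left(o \right)} = -2 + \frac{9 \left(o - 7\right)}{4} = -2 + \frac{9 \left(-7 + o\right)}{4} = -2 + \frac{-63 + 9 o}{4} = -2 + \left(- \frac{63}{4} + \frac{9 o}{4}\right) = - \frac{71}{4} + \frac{9 o}{4}$)
$U = 345564664$ ($U = \left(-3565 - 20709\right) \left(-141 - 14095\right) = \left(-24274\right) \left(-14236\right) = 345564664$)
$\frac{-35448 + 43504}{x{\left(B{\left(E{\left(0,0 \right)} \right)} \right)} + U} = \frac{-35448 + 43504}{\left(- \frac{71}{4} + \frac{9 \left(-8 + 0\right)}{4}\right) + 345564664} = \frac{8056}{\left(- \frac{71}{4} + \frac{9}{4} \left(-8\right)\right) + 345564664} = \frac{8056}{\left(- \frac{71}{4} - 18\right) + 345564664} = \frac{8056}{- \frac{143}{4} + 345564664} = \frac{8056}{\frac{1382258513}{4}} = 8056 \cdot \frac{4}{1382258513} = \frac{32224}{1382258513}$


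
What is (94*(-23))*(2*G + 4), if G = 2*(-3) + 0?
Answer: 17296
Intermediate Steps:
G = -6 (G = -6 + 0 = -6)
(94*(-23))*(2*G + 4) = (94*(-23))*(2*(-6) + 4) = -2162*(-12 + 4) = -2162*(-8) = 17296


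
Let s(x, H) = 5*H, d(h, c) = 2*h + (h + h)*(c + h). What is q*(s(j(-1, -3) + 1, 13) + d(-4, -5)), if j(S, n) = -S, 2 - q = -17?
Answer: 2451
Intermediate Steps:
q = 19 (q = 2 - 1*(-17) = 2 + 17 = 19)
d(h, c) = 2*h + 2*h*(c + h) (d(h, c) = 2*h + (2*h)*(c + h) = 2*h + 2*h*(c + h))
q*(s(j(-1, -3) + 1, 13) + d(-4, -5)) = 19*(5*13 + 2*(-4)*(1 - 5 - 4)) = 19*(65 + 2*(-4)*(-8)) = 19*(65 + 64) = 19*129 = 2451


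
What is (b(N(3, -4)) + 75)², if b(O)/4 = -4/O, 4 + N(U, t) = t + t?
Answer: 52441/9 ≈ 5826.8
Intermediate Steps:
N(U, t) = -4 + 2*t (N(U, t) = -4 + (t + t) = -4 + 2*t)
b(O) = -16/O (b(O) = 4*(-4/O) = -16/O)
(b(N(3, -4)) + 75)² = (-16/(-4 + 2*(-4)) + 75)² = (-16/(-4 - 8) + 75)² = (-16/(-12) + 75)² = (-16*(-1/12) + 75)² = (4/3 + 75)² = (229/3)² = 52441/9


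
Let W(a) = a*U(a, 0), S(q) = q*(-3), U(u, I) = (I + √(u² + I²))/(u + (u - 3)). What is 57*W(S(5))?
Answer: 4275/11 ≈ 388.64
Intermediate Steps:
U(u, I) = (I + √(I² + u²))/(-3 + 2*u) (U(u, I) = (I + √(I² + u²))/(u + (-3 + u)) = (I + √(I² + u²))/(-3 + 2*u))
S(q) = -3*q
W(a) = a*√(a²)/(-3 + 2*a) (W(a) = a*((0 + √(0² + a²))/(-3 + 2*a)) = a*((0 + √(0 + a²))/(-3 + 2*a)) = a*((0 + √(a²))/(-3 + 2*a)) = a*(√(a²)/(-3 + 2*a)) = a*√(a²)/(-3 + 2*a))
57*W(S(5)) = 57*((-3*5)*√((-3*5)²)/(-3 + 2*(-3*5))) = 57*(-15*√((-15)²)/(-3 + 2*(-15))) = 57*(-15*√225/(-3 - 30)) = 57*(-15*15/(-33)) = 57*(-15*15*(-1/33)) = 57*(75/11) = 4275/11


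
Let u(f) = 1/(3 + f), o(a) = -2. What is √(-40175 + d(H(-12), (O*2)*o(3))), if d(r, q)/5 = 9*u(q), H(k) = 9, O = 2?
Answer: 2*I*√10046 ≈ 200.46*I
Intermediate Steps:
d(r, q) = 45/(3 + q) (d(r, q) = 5*(9/(3 + q)) = 45/(3 + q))
√(-40175 + d(H(-12), (O*2)*o(3))) = √(-40175 + 45/(3 + (2*2)*(-2))) = √(-40175 + 45/(3 + 4*(-2))) = √(-40175 + 45/(3 - 8)) = √(-40175 + 45/(-5)) = √(-40175 + 45*(-⅕)) = √(-40175 - 9) = √(-40184) = 2*I*√10046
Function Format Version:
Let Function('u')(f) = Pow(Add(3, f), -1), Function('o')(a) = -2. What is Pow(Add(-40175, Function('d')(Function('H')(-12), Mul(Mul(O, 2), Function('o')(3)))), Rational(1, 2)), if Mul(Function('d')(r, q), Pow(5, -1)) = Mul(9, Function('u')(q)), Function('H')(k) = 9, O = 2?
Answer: Mul(2, I, Pow(10046, Rational(1, 2))) ≈ Mul(200.46, I)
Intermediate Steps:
Function('d')(r, q) = Mul(45, Pow(Add(3, q), -1)) (Function('d')(r, q) = Mul(5, Mul(9, Pow(Add(3, q), -1))) = Mul(45, Pow(Add(3, q), -1)))
Pow(Add(-40175, Function('d')(Function('H')(-12), Mul(Mul(O, 2), Function('o')(3)))), Rational(1, 2)) = Pow(Add(-40175, Mul(45, Pow(Add(3, Mul(Mul(2, 2), -2)), -1))), Rational(1, 2)) = Pow(Add(-40175, Mul(45, Pow(Add(3, Mul(4, -2)), -1))), Rational(1, 2)) = Pow(Add(-40175, Mul(45, Pow(Add(3, -8), -1))), Rational(1, 2)) = Pow(Add(-40175, Mul(45, Pow(-5, -1))), Rational(1, 2)) = Pow(Add(-40175, Mul(45, Rational(-1, 5))), Rational(1, 2)) = Pow(Add(-40175, -9), Rational(1, 2)) = Pow(-40184, Rational(1, 2)) = Mul(2, I, Pow(10046, Rational(1, 2)))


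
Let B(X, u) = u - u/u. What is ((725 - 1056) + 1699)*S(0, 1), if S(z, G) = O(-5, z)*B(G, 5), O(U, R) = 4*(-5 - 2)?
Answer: -153216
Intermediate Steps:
B(X, u) = -1 + u (B(X, u) = u - 1*1 = u - 1 = -1 + u)
O(U, R) = -28 (O(U, R) = 4*(-7) = -28)
S(z, G) = -112 (S(z, G) = -28*(-1 + 5) = -28*4 = -112)
((725 - 1056) + 1699)*S(0, 1) = ((725 - 1056) + 1699)*(-112) = (-331 + 1699)*(-112) = 1368*(-112) = -153216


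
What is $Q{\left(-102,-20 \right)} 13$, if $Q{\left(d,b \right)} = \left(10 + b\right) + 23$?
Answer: $169$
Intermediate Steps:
$Q{\left(d,b \right)} = 33 + b$
$Q{\left(-102,-20 \right)} 13 = \left(33 - 20\right) 13 = 13 \cdot 13 = 169$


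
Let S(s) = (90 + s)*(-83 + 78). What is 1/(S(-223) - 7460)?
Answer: -1/6795 ≈ -0.00014717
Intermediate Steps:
S(s) = -450 - 5*s (S(s) = (90 + s)*(-5) = -450 - 5*s)
1/(S(-223) - 7460) = 1/((-450 - 5*(-223)) - 7460) = 1/((-450 + 1115) - 7460) = 1/(665 - 7460) = 1/(-6795) = -1/6795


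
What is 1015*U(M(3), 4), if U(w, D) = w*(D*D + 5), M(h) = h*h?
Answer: 191835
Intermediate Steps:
M(h) = h²
U(w, D) = w*(5 + D²) (U(w, D) = w*(D² + 5) = w*(5 + D²))
1015*U(M(3), 4) = 1015*(3²*(5 + 4²)) = 1015*(9*(5 + 16)) = 1015*(9*21) = 1015*189 = 191835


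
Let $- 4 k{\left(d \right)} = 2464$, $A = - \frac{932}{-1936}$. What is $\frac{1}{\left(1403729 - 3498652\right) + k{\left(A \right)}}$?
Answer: $- \frac{1}{2095539} \approx -4.772 \cdot 10^{-7}$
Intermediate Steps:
$A = \frac{233}{484}$ ($A = \left(-932\right) \left(- \frac{1}{1936}\right) = \frac{233}{484} \approx 0.4814$)
$k{\left(d \right)} = -616$ ($k{\left(d \right)} = \left(- \frac{1}{4}\right) 2464 = -616$)
$\frac{1}{\left(1403729 - 3498652\right) + k{\left(A \right)}} = \frac{1}{\left(1403729 - 3498652\right) - 616} = \frac{1}{-2094923 - 616} = \frac{1}{-2095539} = - \frac{1}{2095539}$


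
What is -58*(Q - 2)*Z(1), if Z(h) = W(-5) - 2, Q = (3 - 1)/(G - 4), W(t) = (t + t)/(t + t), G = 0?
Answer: -145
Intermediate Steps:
W(t) = 1 (W(t) = (2*t)/((2*t)) = (2*t)*(1/(2*t)) = 1)
Q = -1/2 (Q = (3 - 1)/(0 - 4) = 2/(-4) = 2*(-1/4) = -1/2 ≈ -0.50000)
Z(h) = -1 (Z(h) = 1 - 2 = -1)
-58*(Q - 2)*Z(1) = -58*(-1/2 - 2)*(-1) = -(-145)*(-1) = -58*5/2 = -145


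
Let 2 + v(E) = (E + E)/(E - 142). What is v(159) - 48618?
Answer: -826222/17 ≈ -48601.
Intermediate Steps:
v(E) = -2 + 2*E/(-142 + E) (v(E) = -2 + (E + E)/(E - 142) = -2 + (2*E)/(-142 + E) = -2 + 2*E/(-142 + E))
v(159) - 48618 = 284/(-142 + 159) - 48618 = 284/17 - 48618 = -826222/17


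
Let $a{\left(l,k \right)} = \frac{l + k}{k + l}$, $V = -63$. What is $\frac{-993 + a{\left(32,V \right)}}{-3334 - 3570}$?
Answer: $\frac{124}{863} \approx 0.14368$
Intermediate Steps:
$a{\left(l,k \right)} = 1$ ($a{\left(l,k \right)} = \frac{k + l}{k + l} = 1$)
$\frac{-993 + a{\left(32,V \right)}}{-3334 - 3570} = \frac{-993 + 1}{-3334 - 3570} = - \frac{992}{-6904} = \left(-992\right) \left(- \frac{1}{6904}\right) = \frac{124}{863}$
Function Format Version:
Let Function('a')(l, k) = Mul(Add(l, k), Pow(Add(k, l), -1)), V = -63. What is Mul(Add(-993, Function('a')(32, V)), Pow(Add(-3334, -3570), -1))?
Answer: Rational(124, 863) ≈ 0.14368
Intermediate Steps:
Function('a')(l, k) = 1 (Function('a')(l, k) = Mul(Add(k, l), Pow(Add(k, l), -1)) = 1)
Mul(Add(-993, Function('a')(32, V)), Pow(Add(-3334, -3570), -1)) = Mul(Add(-993, 1), Pow(Add(-3334, -3570), -1)) = Mul(-992, Pow(-6904, -1)) = Mul(-992, Rational(-1, 6904)) = Rational(124, 863)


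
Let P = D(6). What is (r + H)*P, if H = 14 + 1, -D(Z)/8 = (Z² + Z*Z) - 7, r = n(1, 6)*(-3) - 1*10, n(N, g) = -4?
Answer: -8840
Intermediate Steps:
r = 2 (r = -4*(-3) - 1*10 = 12 - 10 = 2)
D(Z) = 56 - 16*Z² (D(Z) = -8*((Z² + Z*Z) - 7) = -8*((Z² + Z²) - 7) = -8*(2*Z² - 7) = -8*(-7 + 2*Z²) = 56 - 16*Z²)
P = -520 (P = 56 - 16*6² = 56 - 16*36 = 56 - 576 = -520)
H = 15
(r + H)*P = (2 + 15)*(-520) = 17*(-520) = -8840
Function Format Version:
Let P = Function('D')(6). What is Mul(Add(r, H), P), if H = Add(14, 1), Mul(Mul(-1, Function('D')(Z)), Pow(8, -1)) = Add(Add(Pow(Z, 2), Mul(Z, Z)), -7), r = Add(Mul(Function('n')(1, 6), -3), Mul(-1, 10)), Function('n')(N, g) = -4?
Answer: -8840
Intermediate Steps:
r = 2 (r = Add(Mul(-4, -3), Mul(-1, 10)) = Add(12, -10) = 2)
Function('D')(Z) = Add(56, Mul(-16, Pow(Z, 2))) (Function('D')(Z) = Mul(-8, Add(Add(Pow(Z, 2), Mul(Z, Z)), -7)) = Mul(-8, Add(Add(Pow(Z, 2), Pow(Z, 2)), -7)) = Mul(-8, Add(Mul(2, Pow(Z, 2)), -7)) = Mul(-8, Add(-7, Mul(2, Pow(Z, 2)))) = Add(56, Mul(-16, Pow(Z, 2))))
P = -520 (P = Add(56, Mul(-16, Pow(6, 2))) = Add(56, Mul(-16, 36)) = Add(56, -576) = -520)
H = 15
Mul(Add(r, H), P) = Mul(Add(2, 15), -520) = Mul(17, -520) = -8840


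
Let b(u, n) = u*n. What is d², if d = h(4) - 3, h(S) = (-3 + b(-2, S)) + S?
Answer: 100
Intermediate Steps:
b(u, n) = n*u
h(S) = -3 - S (h(S) = (-3 + S*(-2)) + S = (-3 - 2*S) + S = -3 - S)
d = -10 (d = (-3 - 1*4) - 3 = (-3 - 4) - 3 = -7 - 3 = -10)
d² = (-10)² = 100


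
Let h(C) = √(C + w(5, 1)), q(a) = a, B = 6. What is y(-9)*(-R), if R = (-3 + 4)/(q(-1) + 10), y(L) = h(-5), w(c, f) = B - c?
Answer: -2*I/9 ≈ -0.22222*I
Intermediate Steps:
w(c, f) = 6 - c
h(C) = √(1 + C) (h(C) = √(C + (6 - 1*5)) = √(C + (6 - 5)) = √(C + 1) = √(1 + C))
y(L) = 2*I (y(L) = √(1 - 5) = √(-4) = 2*I)
R = ⅑ (R = (-3 + 4)/(-1 + 10) = 1/9 = 1*(⅑) = ⅑ ≈ 0.11111)
y(-9)*(-R) = (2*I)*(-1*⅑) = (2*I)*(-⅑) = -2*I/9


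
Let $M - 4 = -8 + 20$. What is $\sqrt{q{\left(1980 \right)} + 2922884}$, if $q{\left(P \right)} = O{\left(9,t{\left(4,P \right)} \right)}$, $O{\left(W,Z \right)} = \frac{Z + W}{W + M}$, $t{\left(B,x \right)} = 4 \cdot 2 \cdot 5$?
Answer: $\frac{\sqrt{73072149}}{5} \approx 1709.6$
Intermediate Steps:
$M = 16$ ($M = 4 + \left(-8 + 20\right) = 4 + 12 = 16$)
$t{\left(B,x \right)} = 40$ ($t{\left(B,x \right)} = 8 \cdot 5 = 40$)
$O{\left(W,Z \right)} = \frac{W + Z}{16 + W}$ ($O{\left(W,Z \right)} = \frac{Z + W}{W + 16} = \frac{W + Z}{16 + W}$)
$q{\left(P \right)} = \frac{49}{25}$ ($q{\left(P \right)} = \frac{9 + 40}{16 + 9} = \frac{1}{25} \cdot 49 = \frac{49}{25}$)
$\sqrt{q{\left(1980 \right)} + 2922884} = \sqrt{\frac{49}{25} + 2922884} = \sqrt{\frac{73072149}{25}} = \frac{\sqrt{73072149}}{5}$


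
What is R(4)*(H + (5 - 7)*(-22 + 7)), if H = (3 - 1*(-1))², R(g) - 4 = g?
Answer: 368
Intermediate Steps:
R(g) = 4 + g
H = 16 (H = (3 + 1)² = 4² = 16)
R(4)*(H + (5 - 7)*(-22 + 7)) = (4 + 4)*(16 + (5 - 7)*(-22 + 7)) = 8*(16 - 2*(-15)) = 8*(16 + 30) = 8*46 = 368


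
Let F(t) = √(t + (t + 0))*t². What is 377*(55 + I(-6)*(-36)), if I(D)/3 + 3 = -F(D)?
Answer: 142883 + 2931552*I*√3 ≈ 1.4288e+5 + 5.0776e+6*I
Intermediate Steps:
F(t) = √2*t^(5/2) (F(t) = √(t + t)*t² = √(2*t)*t² = (√2*√t)*t² = √2*t^(5/2))
I(D) = -9 - 3*√2*D^(5/2) (I(D) = -9 + 3*(-√2*D^(5/2)) = -9 - 3*√2*D^(5/2))
377*(55 + I(-6)*(-36)) = 377*(55 + (-9 - 3*√2*(-6)^(5/2))*(-36)) = 377*(55 + (-9 - 3*√2*36*I*√6)*(-36)) = 377*(55 + (-9 - 216*I*√3)*(-36)) = 377*(55 + (324 + 7776*I*√3)) = 377*(379 + 7776*I*√3) = 142883 + 2931552*I*√3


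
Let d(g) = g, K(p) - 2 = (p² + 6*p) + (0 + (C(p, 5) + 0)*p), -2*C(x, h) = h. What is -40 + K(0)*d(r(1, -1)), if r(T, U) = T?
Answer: -38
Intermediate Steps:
C(x, h) = -h/2
K(p) = 2 + p² + 7*p/2 (K(p) = 2 + ((p² + 6*p) + (0 + (-½*5 + 0)*p)) = 2 + ((p² + 6*p) + (0 + (-5/2 + 0)*p)) = 2 + ((p² + 6*p) + (0 - 5*p/2)) = 2 + ((p² + 6*p) - 5*p/2) = 2 + (p² + 7*p/2) = 2 + p² + 7*p/2)
-40 + K(0)*d(r(1, -1)) = -40 + (2 + 0² + (7/2)*0)*1 = -40 + (2 + 0 + 0)*1 = -40 + 2*1 = -40 + 2 = -38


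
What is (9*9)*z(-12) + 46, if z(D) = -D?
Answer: 1018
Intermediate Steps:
(9*9)*z(-12) + 46 = (9*9)*(-1*(-12)) + 46 = 81*12 + 46 = 972 + 46 = 1018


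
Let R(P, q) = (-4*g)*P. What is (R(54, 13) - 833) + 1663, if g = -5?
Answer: 1910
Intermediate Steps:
R(P, q) = 20*P (R(P, q) = (-4*(-5))*P = 20*P)
(R(54, 13) - 833) + 1663 = (20*54 - 833) + 1663 = (1080 - 833) + 1663 = 247 + 1663 = 1910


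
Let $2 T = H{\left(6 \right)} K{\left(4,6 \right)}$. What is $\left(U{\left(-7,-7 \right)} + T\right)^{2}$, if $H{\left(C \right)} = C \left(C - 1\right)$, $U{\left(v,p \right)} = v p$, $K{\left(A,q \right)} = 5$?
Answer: $15376$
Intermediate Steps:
$U{\left(v,p \right)} = p v$
$H{\left(C \right)} = C \left(-1 + C\right)$
$T = 75$ ($T = \frac{6 \left(-1 + 6\right) 5}{2} = \frac{6 \cdot 5 \cdot 5}{2} = \frac{30 \cdot 5}{2} = \frac{1}{2} \cdot 150 = 75$)
$\left(U{\left(-7,-7 \right)} + T\right)^{2} = \left(\left(-7\right) \left(-7\right) + 75\right)^{2} = \left(49 + 75\right)^{2} = 124^{2} = 15376$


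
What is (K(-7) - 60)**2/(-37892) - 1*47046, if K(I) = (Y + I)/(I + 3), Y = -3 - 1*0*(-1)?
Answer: -7130681353/151568 ≈ -47046.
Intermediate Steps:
Y = -3 (Y = -3 + 0*(-1) = -3 + 0 = -3)
K(I) = (-3 + I)/(3 + I) (K(I) = (-3 + I)/(I + 3) = (-3 + I)/(3 + I))
(K(-7) - 60)**2/(-37892) - 1*47046 = ((-3 - 7)/(3 - 7) - 60)**2/(-37892) - 1*47046 = (-10/(-4) - 60)**2*(-1/37892) - 47046 = (-1/4*(-10) - 60)**2*(-1/37892) - 47046 = (5/2 - 60)**2*(-1/37892) - 47046 = (-115/2)**2*(-1/37892) - 47046 = (13225/4)*(-1/37892) - 47046 = -13225/151568 - 47046 = -7130681353/151568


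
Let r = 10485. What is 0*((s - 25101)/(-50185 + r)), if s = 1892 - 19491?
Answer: 0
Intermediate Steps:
s = -17599
0*((s - 25101)/(-50185 + r)) = 0*((-17599 - 25101)/(-50185 + 10485)) = 0*(-42700/(-39700)) = 0*(-42700*(-1/39700)) = 0*(427/397) = 0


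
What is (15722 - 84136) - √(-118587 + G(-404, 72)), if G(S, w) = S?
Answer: -68414 - I*√118991 ≈ -68414.0 - 344.95*I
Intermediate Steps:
(15722 - 84136) - √(-118587 + G(-404, 72)) = (15722 - 84136) - √(-118587 - 404) = -68414 - √(-118991) = -68414 - I*√118991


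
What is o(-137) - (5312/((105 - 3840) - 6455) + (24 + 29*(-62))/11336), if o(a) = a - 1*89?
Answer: -6506958487/28878460 ≈ -225.32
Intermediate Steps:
o(a) = -89 + a (o(a) = a - 89 = -89 + a)
o(-137) - (5312/((105 - 3840) - 6455) + (24 + 29*(-62))/11336) = (-89 - 137) - (5312/((105 - 3840) - 6455) + (24 + 29*(-62))/11336) = -226 - (5312/(-3735 - 6455) + (24 - 1798)*(1/11336)) = -226 - (5312/(-10190) - 1774*1/11336) = -226 - (5312*(-1/10190) - 887/5668) = -226 - (-2656/5095 - 887/5668) = -226 - 1*(-19573473/28878460) = -226 + 19573473/28878460 = -6506958487/28878460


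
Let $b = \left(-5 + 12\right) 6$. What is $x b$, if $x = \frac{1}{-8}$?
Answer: $- \frac{21}{4} \approx -5.25$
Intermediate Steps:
$b = 42$ ($b = 7 \cdot 6 = 42$)
$x = - \frac{1}{8} \approx -0.125$
$x b = \left(- \frac{1}{8}\right) 42 = - \frac{21}{4}$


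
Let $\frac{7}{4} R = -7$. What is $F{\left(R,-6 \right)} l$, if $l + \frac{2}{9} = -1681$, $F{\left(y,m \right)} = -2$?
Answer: $\frac{30262}{9} \approx 3362.4$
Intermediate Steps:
$R = -4$ ($R = \frac{4}{7} \left(-7\right) = -4$)
$l = - \frac{15131}{9}$ ($l = - \frac{2}{9} - 1681 = - \frac{15131}{9} \approx -1681.2$)
$F{\left(R,-6 \right)} l = \left(-2\right) \left(- \frac{15131}{9}\right) = \frac{30262}{9}$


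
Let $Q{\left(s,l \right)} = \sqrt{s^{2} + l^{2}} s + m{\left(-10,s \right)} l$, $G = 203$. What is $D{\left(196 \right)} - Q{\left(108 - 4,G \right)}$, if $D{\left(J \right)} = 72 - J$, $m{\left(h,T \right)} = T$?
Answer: $-21236 - 520 \sqrt{2081} \approx -44957.0$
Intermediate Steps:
$Q{\left(s,l \right)} = l s + s \sqrt{l^{2} + s^{2}}$ ($Q{\left(s,l \right)} = \sqrt{s^{2} + l^{2}} s + s l = \sqrt{l^{2} + s^{2}} s + l s = s \sqrt{l^{2} + s^{2}} + l s = l s + s \sqrt{l^{2} + s^{2}}$)
$D{\left(196 \right)} - Q{\left(108 - 4,G \right)} = \left(72 - 196\right) - \left(108 - 4\right) \left(203 + \sqrt{203^{2} + \left(108 - 4\right)^{2}}\right) = \left(72 - 196\right) - \left(108 - 4\right) \left(203 + \sqrt{41209 + \left(108 - 4\right)^{2}}\right) = -124 - 104 \left(203 + \sqrt{41209 + 104^{2}}\right) = -124 - 104 \left(203 + \sqrt{41209 + 10816}\right) = -124 - 104 \left(203 + \sqrt{52025}\right) = -124 - 104 \left(203 + 5 \sqrt{2081}\right) = -124 - \left(21112 + 520 \sqrt{2081}\right) = -21236 - 520 \sqrt{2081}$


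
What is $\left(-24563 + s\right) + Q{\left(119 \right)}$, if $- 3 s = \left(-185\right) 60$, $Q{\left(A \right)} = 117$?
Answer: $-20746$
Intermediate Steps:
$s = 3700$ ($s = - \frac{\left(-185\right) 60}{3} = \left(- \frac{1}{3}\right) \left(-11100\right) = 3700$)
$\left(-24563 + s\right) + Q{\left(119 \right)} = \left(-24563 + 3700\right) + 117 = -20863 + 117 = -20746$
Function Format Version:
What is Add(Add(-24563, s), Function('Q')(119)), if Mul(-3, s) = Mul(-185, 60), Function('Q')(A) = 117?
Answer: -20746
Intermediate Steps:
s = 3700 (s = Mul(Rational(-1, 3), Mul(-185, 60)) = Mul(Rational(-1, 3), -11100) = 3700)
Add(Add(-24563, s), Function('Q')(119)) = Add(Add(-24563, 3700), 117) = Add(-20863, 117) = -20746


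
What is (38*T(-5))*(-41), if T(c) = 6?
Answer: -9348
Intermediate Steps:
(38*T(-5))*(-41) = (38*6)*(-41) = 228*(-41) = -9348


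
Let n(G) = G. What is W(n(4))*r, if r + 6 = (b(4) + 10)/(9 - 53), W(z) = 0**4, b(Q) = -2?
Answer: 0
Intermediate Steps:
W(z) = 0
r = -68/11 (r = -6 + (-2 + 10)/(9 - 53) = -6 + 8/(-44) = -6 + 8*(-1/44) = -6 - 2/11 = -68/11 ≈ -6.1818)
W(n(4))*r = 0*(-68/11) = 0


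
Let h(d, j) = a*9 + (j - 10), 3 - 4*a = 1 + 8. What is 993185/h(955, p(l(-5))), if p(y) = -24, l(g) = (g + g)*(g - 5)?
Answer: -397274/19 ≈ -20909.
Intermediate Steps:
l(g) = 2*g*(-5 + g) (l(g) = (2*g)*(-5 + g) = 2*g*(-5 + g))
a = -3/2 (a = ¾ - (1 + 8)/4 = ¾ - ¼*9 = ¾ - 9/4 = -3/2 ≈ -1.5000)
h(d, j) = -47/2 + j (h(d, j) = -3/2*9 + (j - 10) = -27/2 + (-10 + j) = -47/2 + j)
993185/h(955, p(l(-5))) = 993185/(-47/2 - 24) = 993185/(-95/2) = 993185*(-2/95) = -397274/19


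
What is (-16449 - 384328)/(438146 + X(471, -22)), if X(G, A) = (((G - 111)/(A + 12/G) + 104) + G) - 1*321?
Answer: -46089355/50414116 ≈ -0.91422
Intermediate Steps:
X(G, A) = -217 + G + (-111 + G)/(A + 12/G) (X(G, A) = (((-111 + G)/(A + 12/G) + 104) + G) - 321 = ((104 + (-111 + G)/(A + 12/G)) + G) - 321 = (104 + G + (-111 + G)/(A + 12/G)) - 321 = -217 + G + (-111 + G)/(A + 12/G))
(-16449 - 384328)/(438146 + X(471, -22)) = (-16449 - 384328)/(438146 + (-2604 + 471² - 99*471 - 22*471² - 217*(-22)*471)/(12 - 22*471)) = -400777/(438146 + (-2604 + 221841 - 46629 - 22*221841 + 2248554)/(12 - 10362)) = -400777/(438146 + (-2604 + 221841 - 46629 - 4880502 + 2248554)/(-10350)) = -400777/(438146 - 1/10350*(-2459340)) = -400777/(438146 + 27326/115) = -400777/50414116/115 = -400777*115/50414116 = -46089355/50414116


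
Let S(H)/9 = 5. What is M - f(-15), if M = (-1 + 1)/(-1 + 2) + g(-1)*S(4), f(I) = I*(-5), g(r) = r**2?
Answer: -30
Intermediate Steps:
f(I) = -5*I
S(H) = 45 (S(H) = 9*5 = 45)
M = 45 (M = (-1 + 1)/(-1 + 2) + (-1)**2*45 = 0/1 + 1*45 = 0*1 + 45 = 0 + 45 = 45)
M - f(-15) = 45 - (-5)*(-15) = 45 - 1*75 = 45 - 75 = -30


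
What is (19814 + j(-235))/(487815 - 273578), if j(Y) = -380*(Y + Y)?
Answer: 198414/214237 ≈ 0.92614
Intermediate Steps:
j(Y) = -760*Y
(19814 + j(-235))/(487815 - 273578) = (19814 - 760*(-235))/(487815 - 273578) = (19814 + 178600)/214237 = 198414*(1/214237) = 198414/214237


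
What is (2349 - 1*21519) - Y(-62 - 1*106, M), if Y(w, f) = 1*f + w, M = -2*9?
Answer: -18984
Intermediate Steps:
M = -18
Y(w, f) = f + w
(2349 - 1*21519) - Y(-62 - 1*106, M) = (2349 - 1*21519) - (-18 + (-62 - 1*106)) = (2349 - 21519) - (-18 + (-62 - 106)) = -19170 - (-18 - 168) = -19170 - 1*(-186) = -19170 + 186 = -18984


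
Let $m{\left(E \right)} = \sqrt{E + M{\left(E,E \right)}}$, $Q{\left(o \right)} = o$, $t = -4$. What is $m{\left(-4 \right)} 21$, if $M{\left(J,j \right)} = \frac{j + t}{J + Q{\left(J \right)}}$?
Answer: $21 i \sqrt{3} \approx 36.373 i$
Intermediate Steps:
$M{\left(J,j \right)} = \frac{-4 + j}{2 J}$ ($M{\left(J,j \right)} = \frac{j - 4}{J + J} = \frac{-4 + j}{2 J}$)
$m{\left(E \right)} = \sqrt{E + \frac{-4 + E}{2 E}}$
$m{\left(-4 \right)} 21 = \frac{\sqrt{2 - \frac{8}{-4} + 4 \left(-4\right)}}{2} \cdot 21 = \frac{\sqrt{2 - -2 - 16}}{2} \cdot 21 = \frac{\sqrt{2 + 2 - 16}}{2} \cdot 21 = \frac{\sqrt{-12}}{2} \cdot 21 = \frac{2 i \sqrt{3}}{2} \cdot 21 = i \sqrt{3} \cdot 21 = 21 i \sqrt{3}$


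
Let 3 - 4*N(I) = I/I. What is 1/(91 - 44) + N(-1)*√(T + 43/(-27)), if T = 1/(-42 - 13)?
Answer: 1/47 + I*√98670/495 ≈ 0.021277 + 0.63458*I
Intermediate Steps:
T = -1/55 (T = 1/(-55) = -1/55 ≈ -0.018182)
N(I) = ½ (N(I) = ¾ - I/(4*I) = ¾ - ¼*1 = ¾ - ¼ = ½)
1/(91 - 44) + N(-1)*√(T + 43/(-27)) = 1/(91 - 44) + √(-1/55 + 43/(-27))/2 = 1/47 + √(-1/55 + 43*(-1/27))/2 = 1/47 + √(-1/55 - 43/27)/2 = 1/47 + √(-2392/1485)/2 = 1/47 + (2*I*√98670/495)/2 = 1/47 + I*√98670/495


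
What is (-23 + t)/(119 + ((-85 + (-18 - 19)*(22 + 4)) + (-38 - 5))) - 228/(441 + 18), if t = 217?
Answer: -103478/148563 ≈ -0.69653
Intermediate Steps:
(-23 + t)/(119 + ((-85 + (-18 - 19)*(22 + 4)) + (-38 - 5))) - 228/(441 + 18) = (-23 + 217)/(119 + ((-85 + (-18 - 19)*(22 + 4)) + (-38 - 5))) - 228/(441 + 18) = 194/(119 + ((-85 - 37*26) - 43)) - 228/459 = 194/(119 + ((-85 - 962) - 43)) - 228*1/459 = 194/(119 + (-1047 - 43)) - 76/153 = 194/(119 - 1090) - 76/153 = 194/(-971) - 76/153 = 194*(-1/971) - 76/153 = -194/971 - 76/153 = -103478/148563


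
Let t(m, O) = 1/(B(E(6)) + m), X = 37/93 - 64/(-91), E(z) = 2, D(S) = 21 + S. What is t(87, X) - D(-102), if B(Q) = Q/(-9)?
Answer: 63270/781 ≈ 81.011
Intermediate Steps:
X = 9319/8463 (X = 37*(1/93) - 64*(-1/91) = 37/93 + 64/91 = 9319/8463 ≈ 1.1011)
B(Q) = -Q/9 (B(Q) = Q*(-1/9) = -Q/9)
t(m, O) = 1/(-2/9 + m) (t(m, O) = 1/(-1/9*2 + m) = 1/(-2/9 + m))
t(87, X) - D(-102) = 9/(-2 + 9*87) - (21 - 102) = 9/(-2 + 783) - 1*(-81) = 9/781 + 81 = 63270/781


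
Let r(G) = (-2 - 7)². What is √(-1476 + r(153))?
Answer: 3*I*√155 ≈ 37.35*I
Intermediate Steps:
r(G) = 81 (r(G) = (-9)² = 81)
√(-1476 + r(153)) = √(-1476 + 81) = √(-1395) = 3*I*√155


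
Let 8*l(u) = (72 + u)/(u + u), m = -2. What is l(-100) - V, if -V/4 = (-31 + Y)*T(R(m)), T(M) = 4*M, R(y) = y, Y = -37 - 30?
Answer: 1254407/400 ≈ 3136.0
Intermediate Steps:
Y = -67
V = -3136 (V = -4*(-31 - 67)*4*(-2) = -(-392)*(-8) = -4*784 = -3136)
l(u) = (72 + u)/(16*u) (l(u) = ((72 + u)/(u + u))/8 = ((72 + u)/((2*u)))/8 = ((72 + u)*(1/(2*u)))/8 = ((72 + u)/(2*u))/8 = (72 + u)/(16*u))
l(-100) - V = (1/16)*(72 - 100)/(-100) - 1*(-3136) = (1/16)*(-1/100)*(-28) + 3136 = 7/400 + 3136 = 1254407/400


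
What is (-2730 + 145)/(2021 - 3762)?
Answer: 2585/1741 ≈ 1.4848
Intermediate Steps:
(-2730 + 145)/(2021 - 3762) = -2585/(-1741) = -2585*(-1/1741) = 2585/1741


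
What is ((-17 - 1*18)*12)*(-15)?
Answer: 6300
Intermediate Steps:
((-17 - 1*18)*12)*(-15) = ((-17 - 18)*12)*(-15) = -35*12*(-15) = -420*(-15) = 6300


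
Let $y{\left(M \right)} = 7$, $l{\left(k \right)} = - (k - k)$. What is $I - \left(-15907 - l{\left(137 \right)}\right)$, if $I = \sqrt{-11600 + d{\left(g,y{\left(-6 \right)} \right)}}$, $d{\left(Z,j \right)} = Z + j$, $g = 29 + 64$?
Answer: $15907 + 10 i \sqrt{115} \approx 15907.0 + 107.24 i$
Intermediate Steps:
$l{\left(k \right)} = 0$ ($l{\left(k \right)} = \left(-1\right) 0 = 0$)
$g = 93$
$I = 10 i \sqrt{115}$ ($I = \sqrt{-11600 + \left(93 + 7\right)} = \sqrt{-11600 + 100} = \sqrt{-11500} = 10 i \sqrt{115} \approx 107.24 i$)
$I - \left(-15907 - l{\left(137 \right)}\right) = 10 i \sqrt{115} - \left(-15907 - 0\right) = 10 i \sqrt{115} - \left(-15907 + 0\right) = 10 i \sqrt{115} - -15907 = 10 i \sqrt{115} + 15907 = 15907 + 10 i \sqrt{115}$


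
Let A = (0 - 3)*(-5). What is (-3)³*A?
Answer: -405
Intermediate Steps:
A = 15 (A = -3*(-5) = 15)
(-3)³*A = (-3)³*15 = -27*15 = -405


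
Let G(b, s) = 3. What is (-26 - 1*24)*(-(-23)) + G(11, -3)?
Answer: -1147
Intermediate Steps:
(-26 - 1*24)*(-(-23)) + G(11, -3) = (-26 - 1*24)*(-(-23)) + 3 = (-26 - 24)*(-1*(-23)) + 3 = -50*23 + 3 = -1150 + 3 = -1147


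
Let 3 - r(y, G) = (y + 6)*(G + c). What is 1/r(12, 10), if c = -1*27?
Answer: 1/309 ≈ 0.0032362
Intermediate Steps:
c = -27
r(y, G) = 3 - (-27 + G)*(6 + y) (r(y, G) = 3 - (y + 6)*(G - 27) = 3 - (6 + y)*(-27 + G) = 3 - (-27 + G)*(6 + y))
1/r(12, 10) = 1/(165 - 6*10 + 27*12 - 1*10*12) = 1/(165 - 60 + 324 - 120) = 1/309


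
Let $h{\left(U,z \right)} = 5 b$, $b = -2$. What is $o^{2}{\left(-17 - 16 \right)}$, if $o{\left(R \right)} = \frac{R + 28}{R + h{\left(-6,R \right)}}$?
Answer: $\frac{25}{1849} \approx 0.013521$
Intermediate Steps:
$h{\left(U,z \right)} = -10$ ($h{\left(U,z \right)} = 5 \left(-2\right) = -10$)
$o{\left(R \right)} = \frac{28 + R}{-10 + R}$ ($o{\left(R \right)} = \frac{R + 28}{R - 10} = \frac{28 + R}{-10 + R}$)
$o^{2}{\left(-17 - 16 \right)} = \left(\frac{28 - 33}{-10 - 33}\right)^{2} = \left(\frac{1}{-43} \left(-5\right)\right)^{2} = \left(\left(- \frac{1}{43}\right) \left(-5\right)\right)^{2} = \left(\frac{5}{43}\right)^{2} = \frac{25}{1849}$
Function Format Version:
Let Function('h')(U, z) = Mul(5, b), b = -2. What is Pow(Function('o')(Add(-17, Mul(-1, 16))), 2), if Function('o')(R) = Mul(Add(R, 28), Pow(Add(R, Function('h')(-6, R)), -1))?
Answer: Rational(25, 1849) ≈ 0.013521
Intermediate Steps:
Function('h')(U, z) = -10 (Function('h')(U, z) = Mul(5, -2) = -10)
Function('o')(R) = Mul(Pow(Add(-10, R), -1), Add(28, R)) (Function('o')(R) = Mul(Add(R, 28), Pow(Add(R, -10), -1)) = Mul(Add(28, R), Pow(Add(-10, R), -1)) = Mul(Pow(Add(-10, R), -1), Add(28, R)))
Pow(Function('o')(Add(-17, Mul(-1, 16))), 2) = Pow(Mul(Pow(Add(-10, Add(-17, Mul(-1, 16))), -1), Add(28, Add(-17, Mul(-1, 16)))), 2) = Pow(Mul(Pow(Add(-10, Add(-17, -16)), -1), Add(28, Add(-17, -16))), 2) = Pow(Mul(Pow(Add(-10, -33), -1), Add(28, -33)), 2) = Pow(Mul(Pow(-43, -1), -5), 2) = Pow(Mul(Rational(-1, 43), -5), 2) = Pow(Rational(5, 43), 2) = Rational(25, 1849)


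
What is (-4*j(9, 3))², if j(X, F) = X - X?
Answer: 0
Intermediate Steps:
j(X, F) = 0
(-4*j(9, 3))² = (-4*0)² = 0² = 0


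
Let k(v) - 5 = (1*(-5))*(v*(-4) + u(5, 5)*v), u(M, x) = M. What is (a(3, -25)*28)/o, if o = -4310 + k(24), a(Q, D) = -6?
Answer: 56/1475 ≈ 0.037966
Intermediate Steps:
k(v) = 5 - 5*v (k(v) = 5 + (1*(-5))*(v*(-4) + 5*v) = 5 - 5*(-4*v + 5*v) = 5 - 5*v)
o = -4425 (o = -4310 + (5 - 5*24) = -4310 + (5 - 120) = -4310 - 115 = -4425)
(a(3, -25)*28)/o = -6*28/(-4425) = -168*(-1/4425) = 56/1475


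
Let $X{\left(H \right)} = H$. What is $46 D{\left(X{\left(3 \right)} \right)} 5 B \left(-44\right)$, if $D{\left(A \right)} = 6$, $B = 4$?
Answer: $-242880$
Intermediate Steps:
$46 D{\left(X{\left(3 \right)} \right)} 5 B \left(-44\right) = 46 \cdot 6 \cdot 5 \cdot 4 \left(-44\right) = 46 \cdot 30 \cdot 4 \left(-44\right) = 46 \cdot 120 \left(-44\right) = 5520 \left(-44\right) = -242880$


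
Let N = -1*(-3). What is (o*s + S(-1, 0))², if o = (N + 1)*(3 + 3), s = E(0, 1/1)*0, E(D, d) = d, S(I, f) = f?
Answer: 0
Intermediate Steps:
N = 3
s = 0 (s = 0/1 = 1*0 = 0)
o = 24 (o = (3 + 1)*(3 + 3) = 4*6 = 24)
(o*s + S(-1, 0))² = (24*0 + 0)² = (0 + 0)² = 0² = 0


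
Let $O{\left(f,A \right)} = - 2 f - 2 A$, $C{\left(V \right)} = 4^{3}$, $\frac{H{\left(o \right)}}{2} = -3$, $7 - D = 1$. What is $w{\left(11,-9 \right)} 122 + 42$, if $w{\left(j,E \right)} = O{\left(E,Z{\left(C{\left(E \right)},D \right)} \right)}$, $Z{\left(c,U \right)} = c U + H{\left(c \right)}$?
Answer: $-89994$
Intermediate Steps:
$D = 6$ ($D = 7 - 1 = 6$)
$H{\left(o \right)} = -6$ ($H{\left(o \right)} = 2 \left(-3\right) = -6$)
$C{\left(V \right)} = 64$
$Z{\left(c,U \right)} = -6 + U c$ ($Z{\left(c,U \right)} = c U - 6 = U c - 6 = -6 + U c$)
$O{\left(f,A \right)} = - 2 A - 2 f$
$w{\left(j,E \right)} = -756 - 2 E$ ($w{\left(j,E \right)} = - 2 \left(-6 + 6 \cdot 64\right) - 2 E = - 2 \left(-6 + 384\right) - 2 E = \left(-2\right) 378 - 2 E = -756 - 2 E$)
$w{\left(11,-9 \right)} 122 + 42 = \left(-756 - -18\right) 122 + 42 = \left(-756 + 18\right) 122 + 42 = \left(-738\right) 122 + 42 = -90036 + 42 = -89994$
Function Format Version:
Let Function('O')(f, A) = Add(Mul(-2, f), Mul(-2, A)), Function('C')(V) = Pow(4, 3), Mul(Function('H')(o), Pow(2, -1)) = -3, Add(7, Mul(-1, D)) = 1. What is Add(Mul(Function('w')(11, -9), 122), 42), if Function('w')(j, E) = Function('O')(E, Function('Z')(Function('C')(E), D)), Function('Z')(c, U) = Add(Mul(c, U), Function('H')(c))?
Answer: -89994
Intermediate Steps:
D = 6 (D = Add(7, Mul(-1, 1)) = Add(7, -1) = 6)
Function('H')(o) = -6 (Function('H')(o) = Mul(2, -3) = -6)
Function('C')(V) = 64
Function('Z')(c, U) = Add(-6, Mul(U, c)) (Function('Z')(c, U) = Add(Mul(c, U), -6) = Add(Mul(U, c), -6) = Add(-6, Mul(U, c)))
Function('O')(f, A) = Add(Mul(-2, A), Mul(-2, f))
Function('w')(j, E) = Add(-756, Mul(-2, E)) (Function('w')(j, E) = Add(Mul(-2, Add(-6, Mul(6, 64))), Mul(-2, E)) = Add(Mul(-2, Add(-6, 384)), Mul(-2, E)) = Add(Mul(-2, 378), Mul(-2, E)) = Add(-756, Mul(-2, E)))
Add(Mul(Function('w')(11, -9), 122), 42) = Add(Mul(Add(-756, Mul(-2, -9)), 122), 42) = Add(Mul(Add(-756, 18), 122), 42) = Add(Mul(-738, 122), 42) = Add(-90036, 42) = -89994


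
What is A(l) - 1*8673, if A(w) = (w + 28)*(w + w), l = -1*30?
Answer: -8553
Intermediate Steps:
l = -30
A(w) = 2*w*(28 + w) (A(w) = (28 + w)*(2*w) = 2*w*(28 + w))
A(l) - 1*8673 = 2*(-30)*(28 - 30) - 1*8673 = 2*(-30)*(-2) - 8673 = 120 - 8673 = -8553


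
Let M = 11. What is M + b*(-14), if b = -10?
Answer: 151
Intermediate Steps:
M + b*(-14) = 11 - 10*(-14) = 11 + 140 = 151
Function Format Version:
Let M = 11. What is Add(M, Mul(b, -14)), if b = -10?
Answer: 151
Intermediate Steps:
Add(M, Mul(b, -14)) = Add(11, Mul(-10, -14)) = Add(11, 140) = 151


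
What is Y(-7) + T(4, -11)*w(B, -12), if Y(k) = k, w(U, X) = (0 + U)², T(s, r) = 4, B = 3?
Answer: 29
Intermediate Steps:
w(U, X) = U²
Y(-7) + T(4, -11)*w(B, -12) = -7 + 4*3² = -7 + 4*9 = -7 + 36 = 29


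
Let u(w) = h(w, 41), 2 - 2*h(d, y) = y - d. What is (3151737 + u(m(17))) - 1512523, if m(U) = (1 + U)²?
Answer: 3278713/2 ≈ 1.6394e+6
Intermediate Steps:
h(d, y) = 1 + d/2 - y/2 (h(d, y) = 1 - (y - d)/2 = 1 + (d/2 - y/2) = 1 + d/2 - y/2)
u(w) = -39/2 + w/2 (u(w) = 1 + w/2 - ½*41 = 1 + w/2 - 41/2 = -39/2 + w/2)
(3151737 + u(m(17))) - 1512523 = (3151737 + (-39/2 + (1 + 17)²/2)) - 1512523 = (3151737 + (-39/2 + (½)*18²)) - 1512523 = (3151737 + (-39/2 + (½)*324)) - 1512523 = (3151737 + (-39/2 + 162)) - 1512523 = (3151737 + 285/2) - 1512523 = 6303759/2 - 1512523 = 3278713/2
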